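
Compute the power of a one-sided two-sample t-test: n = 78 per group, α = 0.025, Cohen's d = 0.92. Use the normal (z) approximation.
Power ≈ 1.00

Power calculation (two-sample t-test, normal approximation):
z_β = d · √(n/2) - z_α
z_β = 0.92 · √(78/2) - 1.960
z_β = 0.92 · 6.245 - 1.960
z_β = 3.785

Power = Φ(z_β) = Φ(3.785) ≈ 1.000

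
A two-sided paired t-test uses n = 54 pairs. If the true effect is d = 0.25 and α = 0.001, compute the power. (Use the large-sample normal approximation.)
Power ≈ 0.07

Power calculation (paired t-test, normal approximation):
z_β = d · √n - z_{α/2}
z_β = 0.25 · √54 - 3.291
z_β = 0.25 · 7.348 - 3.291
z_β = -1.453

Power = Φ(z_β) = Φ(-1.453) ≈ 0.073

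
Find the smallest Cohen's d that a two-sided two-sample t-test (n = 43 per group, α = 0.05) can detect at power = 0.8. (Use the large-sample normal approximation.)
d ≈ 0.60

Minimum detectable effect (two-sample t-test, normal approximation):
d = (z_{α/2} + z_β) / √(n/2)
d = (1.960 + 0.842) / √(43/2)
d = 2.802 / 4.637
d ≈ 0.60

By Cohen's convention (0.2 small / 0.5 medium / 0.8 large): medium effect.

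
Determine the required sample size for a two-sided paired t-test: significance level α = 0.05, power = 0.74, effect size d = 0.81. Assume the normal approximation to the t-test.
n = 11 pairs

Sample size formula (paired t-test, normal approximation):
n = ((z_{α/2} + z_β) / d)²

z_{α/2} = 1.960 (for α = 0.05, two-sided)
z_β = 0.643 (for power = 0.74)
d = 0.81

n = ((1.960 + 0.643) / 0.81)²
n = (3.214)²
n ≈ 10.33
Round up to the next whole number: n = 11 pairs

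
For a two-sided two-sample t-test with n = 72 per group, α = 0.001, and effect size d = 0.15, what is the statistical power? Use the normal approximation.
Power ≈ 0.01

Power calculation (two-sample t-test, normal approximation):
z_β = d · √(n/2) - z_{α/2}
z_β = 0.15 · √(72/2) - 3.291
z_β = 0.15 · 6.000 - 3.291
z_β = -2.391

Power = Φ(z_β) = Φ(-2.391) ≈ 0.008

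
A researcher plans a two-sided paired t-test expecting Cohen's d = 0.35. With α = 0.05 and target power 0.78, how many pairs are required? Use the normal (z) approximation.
n = 61 pairs

Sample size formula (paired t-test, normal approximation):
n = ((z_{α/2} + z_β) / d)²

z_{α/2} = 1.960 (for α = 0.05, two-sided)
z_β = 0.772 (for power = 0.78)
d = 0.35

n = ((1.960 + 0.772) / 0.35)²
n = (7.806)²
n ≈ 60.93
Round up to the next whole number: n = 61 pairs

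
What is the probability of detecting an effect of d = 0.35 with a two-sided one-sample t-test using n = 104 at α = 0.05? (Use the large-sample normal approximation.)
Power ≈ 0.95

Power calculation (one-sample t-test, normal approximation):
z_β = d · √n - z_{α/2}
z_β = 0.35 · √104 - 1.960
z_β = 0.35 · 10.198 - 1.960
z_β = 1.609

Power = Φ(z_β) = Φ(1.609) ≈ 0.946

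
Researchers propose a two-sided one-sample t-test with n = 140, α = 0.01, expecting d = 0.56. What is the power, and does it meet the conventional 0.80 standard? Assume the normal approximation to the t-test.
Power ≈ 1.00; the study is adequately powered (power ≥ 0.80)

Power calculation (one-sample t-test, normal approximation):
z_β = d · √n - z_{α/2}
z_β = 0.56 · √140 - 2.576
z_β = 0.56 · 11.832 - 2.576
z_β = 4.050

Power = Φ(z_β) = Φ(4.050) ≈ 1.000

Effect size d = 0.56 is medium by Cohen's convention (0.2/0.5/0.8).

Threshold: power ≥ 0.80 is conventionally adequate.
Power ≈ 1.00 → the study is adequately powered (power ≥ 0.80).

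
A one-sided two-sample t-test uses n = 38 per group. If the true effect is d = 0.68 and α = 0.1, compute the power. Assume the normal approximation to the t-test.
Power ≈ 0.95

Power calculation (two-sample t-test, normal approximation):
z_β = d · √(n/2) - z_α
z_β = 0.68 · √(38/2) - 1.282
z_β = 0.68 · 4.359 - 1.282
z_β = 1.682

Power = Φ(z_β) = Φ(1.682) ≈ 0.954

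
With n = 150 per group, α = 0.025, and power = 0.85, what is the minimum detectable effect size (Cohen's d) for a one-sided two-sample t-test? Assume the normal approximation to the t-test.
d ≈ 0.35

Minimum detectable effect (two-sample t-test, normal approximation):
d = (z_α + z_β) / √(n/2)
d = (1.960 + 1.036) / √(150/2)
d = 2.996 / 8.660
d ≈ 0.35

By Cohen's convention (0.2 small / 0.5 medium / 0.8 large): small effect.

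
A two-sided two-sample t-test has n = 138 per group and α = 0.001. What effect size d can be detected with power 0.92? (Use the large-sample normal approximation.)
d ≈ 0.57

Minimum detectable effect (two-sample t-test, normal approximation):
d = (z_{α/2} + z_β) / √(n/2)
d = (3.291 + 1.405) / √(138/2)
d = 4.696 / 8.307
d ≈ 0.57

By Cohen's convention (0.2 small / 0.5 medium / 0.8 large): medium effect.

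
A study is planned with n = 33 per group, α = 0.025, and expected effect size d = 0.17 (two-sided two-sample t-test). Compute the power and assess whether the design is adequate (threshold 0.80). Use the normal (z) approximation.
Power ≈ 0.06; the study is underpowered (power < 0.80)

Power calculation (two-sample t-test, normal approximation):
z_β = d · √(n/2) - z_{α/2}
z_β = 0.17 · √(33/2) - 2.241
z_β = 0.17 · 4.062 - 2.241
z_β = -1.551

Power = Φ(z_β) = Φ(-1.551) ≈ 0.060

Effect size d = 0.17 is very small by Cohen's convention (0.2/0.5/0.8).

Threshold: power ≥ 0.80 is conventionally adequate.
Power ≈ 0.06 → the study is underpowered (power < 0.80).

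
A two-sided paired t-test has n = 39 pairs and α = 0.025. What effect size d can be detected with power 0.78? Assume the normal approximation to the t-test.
d ≈ 0.48

Minimum detectable effect (paired t-test, normal approximation):
d = (z_{α/2} + z_β) / √n
d = (2.241 + 0.772) / √39
d = 3.014 / 6.245
d ≈ 0.48

By Cohen's convention (0.2 small / 0.5 medium / 0.8 large): small effect.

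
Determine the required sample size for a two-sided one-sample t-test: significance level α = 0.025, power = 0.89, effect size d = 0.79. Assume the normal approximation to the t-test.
n = 20

Sample size formula (one-sample t-test, normal approximation):
n = ((z_{α/2} + z_β) / d)²

z_{α/2} = 2.241 (for α = 0.025, two-sided)
z_β = 1.227 (for power = 0.89)
d = 0.79

n = ((2.241 + 1.227) / 0.79)²
n = (4.390)²
n ≈ 19.27
Round up to the next whole number: n = 20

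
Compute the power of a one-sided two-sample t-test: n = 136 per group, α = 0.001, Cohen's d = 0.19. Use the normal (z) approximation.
Power ≈ 0.06

Power calculation (two-sample t-test, normal approximation):
z_β = d · √(n/2) - z_α
z_β = 0.19 · √(136/2) - 3.090
z_β = 0.19 · 8.246 - 3.090
z_β = -1.523

Power = Φ(z_β) = Φ(-1.523) ≈ 0.064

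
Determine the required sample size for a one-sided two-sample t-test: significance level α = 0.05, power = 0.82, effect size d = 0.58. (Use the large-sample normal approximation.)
n = 39 per group

Sample size formula (two-sample t-test, normal approximation):
n = 2 · ((z_α + z_β) / d)²

z_α = 1.645 (for α = 0.05, one-sided)
z_β = 0.915 (for power = 0.82)
d = 0.58

n = 2 · ((1.645 + 0.915) / 0.58)²
n = 2 · (4.414)²
n ≈ 38.97
Round up to the next whole number: n = 39 per group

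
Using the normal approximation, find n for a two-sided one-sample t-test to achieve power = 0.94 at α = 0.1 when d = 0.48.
n = 45

Sample size formula (one-sample t-test, normal approximation):
n = ((z_{α/2} + z_β) / d)²

z_{α/2} = 1.645 (for α = 0.1, two-sided)
z_β = 1.555 (for power = 0.94)
d = 0.48

n = ((1.645 + 1.555) / 0.48)²
n = (6.667)²
n ≈ 44.45
Round up to the next whole number: n = 45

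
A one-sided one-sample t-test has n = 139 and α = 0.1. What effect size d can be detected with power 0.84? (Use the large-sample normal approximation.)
d ≈ 0.19

Minimum detectable effect (one-sample t-test, normal approximation):
d = (z_α + z_β) / √n
d = (1.282 + 0.994) / √139
d = 2.276 / 11.790
d ≈ 0.19

By Cohen's convention (0.2 small / 0.5 medium / 0.8 large): very small effect.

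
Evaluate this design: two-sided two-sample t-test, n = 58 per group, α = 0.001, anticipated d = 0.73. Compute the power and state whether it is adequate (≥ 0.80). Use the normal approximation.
Power ≈ 0.74; the study is underpowered (power < 0.80)

Power calculation (two-sample t-test, normal approximation):
z_β = d · √(n/2) - z_{α/2}
z_β = 0.73 · √(58/2) - 3.291
z_β = 0.73 · 5.385 - 3.291
z_β = 0.641

Power = Φ(z_β) = Φ(0.641) ≈ 0.739

Effect size d = 0.73 is medium by Cohen's convention (0.2/0.5/0.8).

Threshold: power ≥ 0.80 is conventionally adequate.
Power ≈ 0.74 → the study is underpowered (power < 0.80).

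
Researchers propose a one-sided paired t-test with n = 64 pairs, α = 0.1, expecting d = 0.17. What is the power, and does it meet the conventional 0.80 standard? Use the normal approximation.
Power ≈ 0.53; the study is underpowered (power < 0.80)

Power calculation (paired t-test, normal approximation):
z_β = d · √n - z_α
z_β = 0.17 · √64 - 1.282
z_β = 0.17 · 8.000 - 1.282
z_β = 0.078

Power = Φ(z_β) = Φ(0.078) ≈ 0.531

Effect size d = 0.17 is very small by Cohen's convention (0.2/0.5/0.8).

Threshold: power ≥ 0.80 is conventionally adequate.
Power ≈ 0.53 → the study is underpowered (power < 0.80).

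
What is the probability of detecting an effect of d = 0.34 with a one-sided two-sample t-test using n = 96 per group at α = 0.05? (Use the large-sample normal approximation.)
Power ≈ 0.76

Power calculation (two-sample t-test, normal approximation):
z_β = d · √(n/2) - z_α
z_β = 0.34 · √(96/2) - 1.645
z_β = 0.34 · 6.928 - 1.645
z_β = 0.711

Power = Φ(z_β) = Φ(0.711) ≈ 0.761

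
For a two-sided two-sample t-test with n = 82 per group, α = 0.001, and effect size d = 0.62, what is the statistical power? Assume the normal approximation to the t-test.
Power ≈ 0.75

Power calculation (two-sample t-test, normal approximation):
z_β = d · √(n/2) - z_{α/2}
z_β = 0.62 · √(82/2) - 3.291
z_β = 0.62 · 6.403 - 3.291
z_β = 0.679

Power = Φ(z_β) = Φ(0.679) ≈ 0.752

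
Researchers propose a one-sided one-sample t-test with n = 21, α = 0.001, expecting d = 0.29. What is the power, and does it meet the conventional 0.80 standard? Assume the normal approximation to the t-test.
Power ≈ 0.04; the study is underpowered (power < 0.80)

Power calculation (one-sample t-test, normal approximation):
z_β = d · √n - z_α
z_β = 0.29 · √21 - 3.090
z_β = 0.29 · 4.583 - 3.090
z_β = -1.761

Power = Φ(z_β) = Φ(-1.761) ≈ 0.039

Effect size d = 0.29 is small by Cohen's convention (0.2/0.5/0.8).

Threshold: power ≥ 0.80 is conventionally adequate.
Power ≈ 0.04 → the study is underpowered (power < 0.80).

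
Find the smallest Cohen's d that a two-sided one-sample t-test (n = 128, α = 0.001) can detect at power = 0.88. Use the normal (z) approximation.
d ≈ 0.39

Minimum detectable effect (one-sample t-test, normal approximation):
d = (z_{α/2} + z_β) / √n
d = (3.291 + 1.175) / √128
d = 4.466 / 11.314
d ≈ 0.39

By Cohen's convention (0.2 small / 0.5 medium / 0.8 large): small effect.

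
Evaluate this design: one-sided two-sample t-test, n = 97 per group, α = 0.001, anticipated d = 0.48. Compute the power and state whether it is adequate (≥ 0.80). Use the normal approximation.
Power ≈ 0.60; the study is underpowered (power < 0.80)

Power calculation (two-sample t-test, normal approximation):
z_β = d · √(n/2) - z_α
z_β = 0.48 · √(97/2) - 3.090
z_β = 0.48 · 6.964 - 3.090
z_β = 0.253

Power = Φ(z_β) = Φ(0.253) ≈ 0.600

Effect size d = 0.48 is small by Cohen's convention (0.2/0.5/0.8).

Threshold: power ≥ 0.80 is conventionally adequate.
Power ≈ 0.60 → the study is underpowered (power < 0.80).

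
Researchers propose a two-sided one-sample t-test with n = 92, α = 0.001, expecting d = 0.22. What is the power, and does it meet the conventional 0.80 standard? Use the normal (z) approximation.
Power ≈ 0.12; the study is underpowered (power < 0.80)

Power calculation (one-sample t-test, normal approximation):
z_β = d · √n - z_{α/2}
z_β = 0.22 · √92 - 3.291
z_β = 0.22 · 9.592 - 3.291
z_β = -1.180

Power = Φ(z_β) = Φ(-1.180) ≈ 0.119

Effect size d = 0.22 is small by Cohen's convention (0.2/0.5/0.8).

Threshold: power ≥ 0.80 is conventionally adequate.
Power ≈ 0.12 → the study is underpowered (power < 0.80).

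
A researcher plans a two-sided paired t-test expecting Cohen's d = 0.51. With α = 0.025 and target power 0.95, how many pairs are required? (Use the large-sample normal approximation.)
n = 59 pairs

Sample size formula (paired t-test, normal approximation):
n = ((z_{α/2} + z_β) / d)²

z_{α/2} = 2.241 (for α = 0.025, two-sided)
z_β = 1.645 (for power = 0.95)
d = 0.51

n = ((2.241 + 1.645) / 0.51)²
n = (7.620)²
n ≈ 58.06
Round up to the next whole number: n = 59 pairs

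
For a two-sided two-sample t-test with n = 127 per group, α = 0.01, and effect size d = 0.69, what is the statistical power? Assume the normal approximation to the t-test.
Power ≈ 1.00

Power calculation (two-sample t-test, normal approximation):
z_β = d · √(n/2) - z_{α/2}
z_β = 0.69 · √(127/2) - 2.576
z_β = 0.69 · 7.969 - 2.576
z_β = 2.923

Power = Φ(z_β) = Φ(2.923) ≈ 0.998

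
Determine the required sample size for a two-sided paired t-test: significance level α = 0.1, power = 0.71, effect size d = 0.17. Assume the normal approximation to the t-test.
n = 168 pairs

Sample size formula (paired t-test, normal approximation):
n = ((z_{α/2} + z_β) / d)²

z_{α/2} = 1.645 (for α = 0.1, two-sided)
z_β = 0.553 (for power = 0.71)
d = 0.17

n = ((1.645 + 0.553) / 0.17)²
n = (12.929)²
n ≈ 167.16
Round up to the next whole number: n = 168 pairs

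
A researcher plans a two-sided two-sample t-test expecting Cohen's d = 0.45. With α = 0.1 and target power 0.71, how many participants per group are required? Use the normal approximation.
n = 48 per group

Sample size formula (two-sample t-test, normal approximation):
n = 2 · ((z_{α/2} + z_β) / d)²

z_{α/2} = 1.645 (for α = 0.1, two-sided)
z_β = 0.553 (for power = 0.71)
d = 0.45

n = 2 · ((1.645 + 0.553) / 0.45)²
n = 2 · (4.884)²
n ≈ 47.71
Round up to the next whole number: n = 48 per group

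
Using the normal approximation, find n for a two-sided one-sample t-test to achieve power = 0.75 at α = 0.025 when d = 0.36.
n = 66

Sample size formula (one-sample t-test, normal approximation):
n = ((z_{α/2} + z_β) / d)²

z_{α/2} = 2.241 (for α = 0.025, two-sided)
z_β = 0.674 (for power = 0.75)
d = 0.36

n = ((2.241 + 0.674) / 0.36)²
n = (8.097)²
n ≈ 65.56
Round up to the next whole number: n = 66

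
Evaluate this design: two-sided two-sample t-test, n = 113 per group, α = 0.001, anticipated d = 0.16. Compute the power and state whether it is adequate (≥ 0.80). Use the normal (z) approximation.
Power ≈ 0.02; the study is underpowered (power < 0.80)

Power calculation (two-sample t-test, normal approximation):
z_β = d · √(n/2) - z_{α/2}
z_β = 0.16 · √(113/2) - 3.291
z_β = 0.16 · 7.517 - 3.291
z_β = -2.088

Power = Φ(z_β) = Φ(-2.088) ≈ 0.018

Effect size d = 0.16 is very small by Cohen's convention (0.2/0.5/0.8).

Threshold: power ≥ 0.80 is conventionally adequate.
Power ≈ 0.02 → the study is underpowered (power < 0.80).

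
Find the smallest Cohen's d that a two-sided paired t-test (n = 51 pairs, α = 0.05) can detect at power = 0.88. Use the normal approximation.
d ≈ 0.44

Minimum detectable effect (paired t-test, normal approximation):
d = (z_{α/2} + z_β) / √n
d = (1.960 + 1.175) / √51
d = 3.135 / 7.141
d ≈ 0.44

By Cohen's convention (0.2 small / 0.5 medium / 0.8 large): small effect.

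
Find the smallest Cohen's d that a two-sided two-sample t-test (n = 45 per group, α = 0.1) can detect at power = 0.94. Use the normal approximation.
d ≈ 0.67

Minimum detectable effect (two-sample t-test, normal approximation):
d = (z_{α/2} + z_β) / √(n/2)
d = (1.645 + 1.555) / √(45/2)
d = 3.200 / 4.743
d ≈ 0.67

By Cohen's convention (0.2 small / 0.5 medium / 0.8 large): medium effect.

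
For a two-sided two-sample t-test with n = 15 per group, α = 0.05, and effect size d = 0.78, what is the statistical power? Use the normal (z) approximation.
Power ≈ 0.57

Power calculation (two-sample t-test, normal approximation):
z_β = d · √(n/2) - z_{α/2}
z_β = 0.78 · √(15/2) - 1.960
z_β = 0.78 · 2.739 - 1.960
z_β = 0.176

Power = Φ(z_β) = Φ(0.176) ≈ 0.570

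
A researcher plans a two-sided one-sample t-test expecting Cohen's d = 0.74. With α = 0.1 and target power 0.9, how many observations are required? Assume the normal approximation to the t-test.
n = 16

Sample size formula (one-sample t-test, normal approximation):
n = ((z_{α/2} + z_β) / d)²

z_{α/2} = 1.645 (for α = 0.1, two-sided)
z_β = 1.282 (for power = 0.9)
d = 0.74

n = ((1.645 + 1.282) / 0.74)²
n = (3.955)²
n ≈ 15.64
Round up to the next whole number: n = 16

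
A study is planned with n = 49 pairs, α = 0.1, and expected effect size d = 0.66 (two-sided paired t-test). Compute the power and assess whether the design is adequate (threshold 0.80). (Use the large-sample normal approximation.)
Power ≈ 1.00; the study is adequately powered (power ≥ 0.80)

Power calculation (paired t-test, normal approximation):
z_β = d · √n - z_{α/2}
z_β = 0.66 · √49 - 1.645
z_β = 0.66 · 7.000 - 1.645
z_β = 2.975

Power = Φ(z_β) = Φ(2.975) ≈ 0.999

Effect size d = 0.66 is medium by Cohen's convention (0.2/0.5/0.8).

Threshold: power ≥ 0.80 is conventionally adequate.
Power ≈ 1.00 → the study is adequately powered (power ≥ 0.80).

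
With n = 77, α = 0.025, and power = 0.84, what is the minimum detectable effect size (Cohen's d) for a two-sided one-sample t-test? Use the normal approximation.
d ≈ 0.37

Minimum detectable effect (one-sample t-test, normal approximation):
d = (z_{α/2} + z_β) / √n
d = (2.241 + 0.994) / √77
d = 3.236 / 8.775
d ≈ 0.37

By Cohen's convention (0.2 small / 0.5 medium / 0.8 large): small effect.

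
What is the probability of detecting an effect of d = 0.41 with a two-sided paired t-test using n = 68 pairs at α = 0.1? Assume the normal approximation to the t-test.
Power ≈ 0.96

Power calculation (paired t-test, normal approximation):
z_β = d · √n - z_{α/2}
z_β = 0.41 · √68 - 1.645
z_β = 0.41 · 8.246 - 1.645
z_β = 1.736

Power = Φ(z_β) = Φ(1.736) ≈ 0.959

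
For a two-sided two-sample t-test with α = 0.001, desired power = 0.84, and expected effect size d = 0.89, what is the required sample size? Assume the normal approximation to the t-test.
n = 47 per group

Sample size formula (two-sample t-test, normal approximation):
n = 2 · ((z_{α/2} + z_β) / d)²

z_{α/2} = 3.291 (for α = 0.001, two-sided)
z_β = 0.994 (for power = 0.84)
d = 0.89

n = 2 · ((3.291 + 0.994) / 0.89)²
n = 2 · (4.815)²
n ≈ 46.37
Round up to the next whole number: n = 47 per group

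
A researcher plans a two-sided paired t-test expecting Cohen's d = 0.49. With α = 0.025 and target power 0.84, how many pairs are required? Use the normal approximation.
n = 44 pairs

Sample size formula (paired t-test, normal approximation):
n = ((z_{α/2} + z_β) / d)²

z_{α/2} = 2.241 (for α = 0.025, two-sided)
z_β = 0.994 (for power = 0.84)
d = 0.49

n = ((2.241 + 0.994) / 0.49)²
n = (6.602)²
n ≈ 43.59
Round up to the next whole number: n = 44 pairs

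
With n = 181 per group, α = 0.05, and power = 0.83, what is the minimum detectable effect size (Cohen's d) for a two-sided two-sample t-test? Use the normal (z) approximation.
d ≈ 0.31

Minimum detectable effect (two-sample t-test, normal approximation):
d = (z_{α/2} + z_β) / √(n/2)
d = (1.960 + 0.954) / √(181/2)
d = 2.914 / 9.513
d ≈ 0.31

By Cohen's convention (0.2 small / 0.5 medium / 0.8 large): small effect.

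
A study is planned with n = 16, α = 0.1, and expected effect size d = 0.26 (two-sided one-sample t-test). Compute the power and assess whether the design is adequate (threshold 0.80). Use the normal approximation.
Power ≈ 0.27; the study is underpowered (power < 0.80)

Power calculation (one-sample t-test, normal approximation):
z_β = d · √n - z_{α/2}
z_β = 0.26 · √16 - 1.645
z_β = 0.26 · 4.000 - 1.645
z_β = -0.605

Power = Φ(z_β) = Φ(-0.605) ≈ 0.273

Effect size d = 0.26 is small by Cohen's convention (0.2/0.5/0.8).

Threshold: power ≥ 0.80 is conventionally adequate.
Power ≈ 0.27 → the study is underpowered (power < 0.80).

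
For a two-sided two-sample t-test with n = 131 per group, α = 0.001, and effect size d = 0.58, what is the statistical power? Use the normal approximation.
Power ≈ 0.92

Power calculation (two-sample t-test, normal approximation):
z_β = d · √(n/2) - z_{α/2}
z_β = 0.58 · √(131/2) - 3.291
z_β = 0.58 · 8.093 - 3.291
z_β = 1.404

Power = Φ(z_β) = Φ(1.404) ≈ 0.920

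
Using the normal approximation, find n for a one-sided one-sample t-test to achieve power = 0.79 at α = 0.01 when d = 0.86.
n = 14

Sample size formula (one-sample t-test, normal approximation):
n = ((z_α + z_β) / d)²

z_α = 2.326 (for α = 0.01, one-sided)
z_β = 0.806 (for power = 0.79)
d = 0.86

n = ((2.326 + 0.806) / 0.86)²
n = (3.642)²
n ≈ 13.26
Round up to the next whole number: n = 14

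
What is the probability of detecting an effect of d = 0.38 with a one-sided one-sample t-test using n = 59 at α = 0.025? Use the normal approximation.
Power ≈ 0.83

Power calculation (one-sample t-test, normal approximation):
z_β = d · √n - z_α
z_β = 0.38 · √59 - 1.960
z_β = 0.38 · 7.681 - 1.960
z_β = 0.959

Power = Φ(z_β) = Φ(0.959) ≈ 0.831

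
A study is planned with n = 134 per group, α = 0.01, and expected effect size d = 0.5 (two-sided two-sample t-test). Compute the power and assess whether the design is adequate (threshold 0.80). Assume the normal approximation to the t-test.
Power ≈ 0.94; the study is adequately powered (power ≥ 0.80)

Power calculation (two-sample t-test, normal approximation):
z_β = d · √(n/2) - z_{α/2}
z_β = 0.5 · √(134/2) - 2.576
z_β = 0.5 · 8.185 - 2.576
z_β = 1.517

Power = Φ(z_β) = Φ(1.517) ≈ 0.935

Effect size d = 0.5 is medium by Cohen's convention (0.2/0.5/0.8).

Threshold: power ≥ 0.80 is conventionally adequate.
Power ≈ 0.94 → the study is adequately powered (power ≥ 0.80).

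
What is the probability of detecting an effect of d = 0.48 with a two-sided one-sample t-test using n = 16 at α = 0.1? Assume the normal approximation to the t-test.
Power ≈ 0.61

Power calculation (one-sample t-test, normal approximation):
z_β = d · √n - z_{α/2}
z_β = 0.48 · √16 - 1.645
z_β = 0.48 · 4.000 - 1.645
z_β = 0.275

Power = Φ(z_β) = Φ(0.275) ≈ 0.608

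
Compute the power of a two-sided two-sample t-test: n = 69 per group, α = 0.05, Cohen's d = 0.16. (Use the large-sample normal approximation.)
Power ≈ 0.15

Power calculation (two-sample t-test, normal approximation):
z_β = d · √(n/2) - z_{α/2}
z_β = 0.16 · √(69/2) - 1.960
z_β = 0.16 · 5.874 - 1.960
z_β = -1.020

Power = Φ(z_β) = Φ(-1.020) ≈ 0.154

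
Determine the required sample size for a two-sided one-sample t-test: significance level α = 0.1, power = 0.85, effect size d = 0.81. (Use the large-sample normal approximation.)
n = 11

Sample size formula (one-sample t-test, normal approximation):
n = ((z_{α/2} + z_β) / d)²

z_{α/2} = 1.645 (for α = 0.1, two-sided)
z_β = 1.036 (for power = 0.85)
d = 0.81

n = ((1.645 + 1.036) / 0.81)²
n = (3.310)²
n ≈ 10.96
Round up to the next whole number: n = 11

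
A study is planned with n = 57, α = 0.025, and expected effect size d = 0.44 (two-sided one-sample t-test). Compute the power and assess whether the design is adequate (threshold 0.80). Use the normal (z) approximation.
Power ≈ 0.86; the study is adequately powered (power ≥ 0.80)

Power calculation (one-sample t-test, normal approximation):
z_β = d · √n - z_{α/2}
z_β = 0.44 · √57 - 2.241
z_β = 0.44 · 7.550 - 2.241
z_β = 1.081

Power = Φ(z_β) = Φ(1.081) ≈ 0.860

Effect size d = 0.44 is small by Cohen's convention (0.2/0.5/0.8).

Threshold: power ≥ 0.80 is conventionally adequate.
Power ≈ 0.86 → the study is adequately powered (power ≥ 0.80).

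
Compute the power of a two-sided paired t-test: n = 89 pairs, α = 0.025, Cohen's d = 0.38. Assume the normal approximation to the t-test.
Power ≈ 0.91

Power calculation (paired t-test, normal approximation):
z_β = d · √n - z_{α/2}
z_β = 0.38 · √89 - 2.241
z_β = 0.38 · 9.434 - 2.241
z_β = 1.344

Power = Φ(z_β) = Φ(1.344) ≈ 0.910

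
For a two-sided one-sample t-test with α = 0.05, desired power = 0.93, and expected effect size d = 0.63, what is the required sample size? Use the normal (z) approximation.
n = 30

Sample size formula (one-sample t-test, normal approximation):
n = ((z_{α/2} + z_β) / d)²

z_{α/2} = 1.960 (for α = 0.05, two-sided)
z_β = 1.476 (for power = 0.93)
d = 0.63

n = ((1.960 + 1.476) / 0.63)²
n = (5.454)²
n ≈ 29.75
Round up to the next whole number: n = 30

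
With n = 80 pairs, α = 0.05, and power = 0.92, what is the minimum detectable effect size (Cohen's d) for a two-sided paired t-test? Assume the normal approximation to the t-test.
d ≈ 0.38

Minimum detectable effect (paired t-test, normal approximation):
d = (z_{α/2} + z_β) / √n
d = (1.960 + 1.405) / √80
d = 3.365 / 8.944
d ≈ 0.38

By Cohen's convention (0.2 small / 0.5 medium / 0.8 large): small effect.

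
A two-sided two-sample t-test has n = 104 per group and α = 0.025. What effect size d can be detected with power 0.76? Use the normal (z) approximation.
d ≈ 0.41

Minimum detectable effect (two-sample t-test, normal approximation):
d = (z_{α/2} + z_β) / √(n/2)
d = (2.241 + 0.706) / √(104/2)
d = 2.948 / 7.211
d ≈ 0.41

By Cohen's convention (0.2 small / 0.5 medium / 0.8 large): small effect.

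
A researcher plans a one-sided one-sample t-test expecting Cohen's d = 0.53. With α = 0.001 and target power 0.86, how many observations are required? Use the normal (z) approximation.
n = 62

Sample size formula (one-sample t-test, normal approximation):
n = ((z_α + z_β) / d)²

z_α = 3.090 (for α = 0.001, one-sided)
z_β = 1.080 (for power = 0.86)
d = 0.53

n = ((3.090 + 1.080) / 0.53)²
n = (7.868)²
n ≈ 61.91
Round up to the next whole number: n = 62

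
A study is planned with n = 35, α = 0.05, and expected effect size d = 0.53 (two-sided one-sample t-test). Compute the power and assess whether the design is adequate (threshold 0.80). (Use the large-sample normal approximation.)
Power ≈ 0.88; the study is adequately powered (power ≥ 0.80)

Power calculation (one-sample t-test, normal approximation):
z_β = d · √n - z_{α/2}
z_β = 0.53 · √35 - 1.960
z_β = 0.53 · 5.916 - 1.960
z_β = 1.176

Power = Φ(z_β) = Φ(1.176) ≈ 0.880

Effect size d = 0.53 is medium by Cohen's convention (0.2/0.5/0.8).

Threshold: power ≥ 0.80 is conventionally adequate.
Power ≈ 0.88 → the study is adequately powered (power ≥ 0.80).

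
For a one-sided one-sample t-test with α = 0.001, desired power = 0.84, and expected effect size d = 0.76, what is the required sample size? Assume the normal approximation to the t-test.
n = 29

Sample size formula (one-sample t-test, normal approximation):
n = ((z_α + z_β) / d)²

z_α = 3.090 (for α = 0.001, one-sided)
z_β = 0.994 (for power = 0.84)
d = 0.76

n = ((3.090 + 0.994) / 0.76)²
n = (5.374)²
n ≈ 28.88
Round up to the next whole number: n = 29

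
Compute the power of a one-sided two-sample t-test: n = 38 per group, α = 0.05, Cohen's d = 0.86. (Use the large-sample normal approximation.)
Power ≈ 0.98

Power calculation (two-sample t-test, normal approximation):
z_β = d · √(n/2) - z_α
z_β = 0.86 · √(38/2) - 1.645
z_β = 0.86 · 4.359 - 1.645
z_β = 2.104

Power = Φ(z_β) = Φ(2.104) ≈ 0.982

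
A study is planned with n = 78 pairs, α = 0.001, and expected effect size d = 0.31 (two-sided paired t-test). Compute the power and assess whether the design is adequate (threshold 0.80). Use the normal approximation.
Power ≈ 0.29; the study is underpowered (power < 0.80)

Power calculation (paired t-test, normal approximation):
z_β = d · √n - z_{α/2}
z_β = 0.31 · √78 - 3.291
z_β = 0.31 · 8.832 - 3.291
z_β = -0.553

Power = Φ(z_β) = Φ(-0.553) ≈ 0.290

Effect size d = 0.31 is small by Cohen's convention (0.2/0.5/0.8).

Threshold: power ≥ 0.80 is conventionally adequate.
Power ≈ 0.29 → the study is underpowered (power < 0.80).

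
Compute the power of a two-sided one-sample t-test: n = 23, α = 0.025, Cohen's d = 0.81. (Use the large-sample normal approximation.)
Power ≈ 0.95

Power calculation (one-sample t-test, normal approximation):
z_β = d · √n - z_{α/2}
z_β = 0.81 · √23 - 2.241
z_β = 0.81 · 4.796 - 2.241
z_β = 1.643

Power = Φ(z_β) = Φ(1.643) ≈ 0.950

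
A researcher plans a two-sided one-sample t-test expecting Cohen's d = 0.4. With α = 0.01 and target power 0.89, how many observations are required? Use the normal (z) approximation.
n = 91

Sample size formula (one-sample t-test, normal approximation):
n = ((z_{α/2} + z_β) / d)²

z_{α/2} = 2.576 (for α = 0.01, two-sided)
z_β = 1.227 (for power = 0.89)
d = 0.4

n = ((2.576 + 1.227) / 0.4)²
n = (9.508)²
n ≈ 90.40
Round up to the next whole number: n = 91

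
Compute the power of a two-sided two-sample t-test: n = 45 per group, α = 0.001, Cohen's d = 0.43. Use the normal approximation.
Power ≈ 0.11

Power calculation (two-sample t-test, normal approximation):
z_β = d · √(n/2) - z_{α/2}
z_β = 0.43 · √(45/2) - 3.291
z_β = 0.43 · 4.743 - 3.291
z_β = -1.251

Power = Φ(z_β) = Φ(-1.251) ≈ 0.105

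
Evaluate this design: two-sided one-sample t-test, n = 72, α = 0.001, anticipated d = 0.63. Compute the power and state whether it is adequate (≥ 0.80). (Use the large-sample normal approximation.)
Power ≈ 0.98; the study is adequately powered (power ≥ 0.80)

Power calculation (one-sample t-test, normal approximation):
z_β = d · √n - z_{α/2}
z_β = 0.63 · √72 - 3.291
z_β = 0.63 · 8.485 - 3.291
z_β = 2.055

Power = Φ(z_β) = Φ(2.055) ≈ 0.980

Effect size d = 0.63 is medium by Cohen's convention (0.2/0.5/0.8).

Threshold: power ≥ 0.80 is conventionally adequate.
Power ≈ 0.98 → the study is adequately powered (power ≥ 0.80).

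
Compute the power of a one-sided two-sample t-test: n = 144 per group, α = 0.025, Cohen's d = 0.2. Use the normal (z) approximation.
Power ≈ 0.40

Power calculation (two-sample t-test, normal approximation):
z_β = d · √(n/2) - z_α
z_β = 0.2 · √(144/2) - 1.960
z_β = 0.2 · 8.485 - 1.960
z_β = -0.263

Power = Φ(z_β) = Φ(-0.263) ≈ 0.396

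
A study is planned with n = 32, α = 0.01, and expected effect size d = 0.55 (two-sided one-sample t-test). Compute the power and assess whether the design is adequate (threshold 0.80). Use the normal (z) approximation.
Power ≈ 0.70; the study is underpowered (power < 0.80)

Power calculation (one-sample t-test, normal approximation):
z_β = d · √n - z_{α/2}
z_β = 0.55 · √32 - 2.576
z_β = 0.55 · 5.657 - 2.576
z_β = 0.535

Power = Φ(z_β) = Φ(0.535) ≈ 0.704

Effect size d = 0.55 is medium by Cohen's convention (0.2/0.5/0.8).

Threshold: power ≥ 0.80 is conventionally adequate.
Power ≈ 0.70 → the study is underpowered (power < 0.80).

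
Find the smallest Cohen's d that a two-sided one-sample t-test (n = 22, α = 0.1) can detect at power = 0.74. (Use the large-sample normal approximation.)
d ≈ 0.49

Minimum detectable effect (one-sample t-test, normal approximation):
d = (z_{α/2} + z_β) / √n
d = (1.645 + 0.643) / √22
d = 2.288 / 4.690
d ≈ 0.49

By Cohen's convention (0.2 small / 0.5 medium / 0.8 large): small effect.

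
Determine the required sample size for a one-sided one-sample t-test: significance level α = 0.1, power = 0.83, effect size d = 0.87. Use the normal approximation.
n = 7

Sample size formula (one-sample t-test, normal approximation):
n = ((z_α + z_β) / d)²

z_α = 1.282 (for α = 0.1, one-sided)
z_β = 0.954 (for power = 0.83)
d = 0.87

n = ((1.282 + 0.954) / 0.87)²
n = (2.570)²
n ≈ 6.60
Round up to the next whole number: n = 7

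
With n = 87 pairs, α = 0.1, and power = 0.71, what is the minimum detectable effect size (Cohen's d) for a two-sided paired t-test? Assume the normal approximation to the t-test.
d ≈ 0.24

Minimum detectable effect (paired t-test, normal approximation):
d = (z_{α/2} + z_β) / √n
d = (1.645 + 0.553) / √87
d = 2.198 / 9.327
d ≈ 0.24

By Cohen's convention (0.2 small / 0.5 medium / 0.8 large): small effect.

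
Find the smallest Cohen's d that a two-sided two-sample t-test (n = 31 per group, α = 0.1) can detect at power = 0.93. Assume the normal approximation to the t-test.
d ≈ 0.79

Minimum detectable effect (two-sample t-test, normal approximation):
d = (z_{α/2} + z_β) / √(n/2)
d = (1.645 + 1.476) / √(31/2)
d = 3.121 / 3.937
d ≈ 0.79

By Cohen's convention (0.2 small / 0.5 medium / 0.8 large): medium effect.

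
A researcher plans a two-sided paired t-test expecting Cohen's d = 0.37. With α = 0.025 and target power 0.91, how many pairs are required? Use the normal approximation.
n = 94 pairs

Sample size formula (paired t-test, normal approximation):
n = ((z_{α/2} + z_β) / d)²

z_{α/2} = 2.241 (for α = 0.025, two-sided)
z_β = 1.341 (for power = 0.91)
d = 0.37

n = ((2.241 + 1.341) / 0.37)²
n = (9.681)²
n ≈ 93.72
Round up to the next whole number: n = 94 pairs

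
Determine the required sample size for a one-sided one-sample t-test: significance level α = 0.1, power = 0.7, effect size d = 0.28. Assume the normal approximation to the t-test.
n = 42

Sample size formula (one-sample t-test, normal approximation):
n = ((z_α + z_β) / d)²

z_α = 1.282 (for α = 0.1, one-sided)
z_β = 0.524 (for power = 0.7)
d = 0.28

n = ((1.282 + 0.524) / 0.28)²
n = (6.450)²
n ≈ 41.60
Round up to the next whole number: n = 42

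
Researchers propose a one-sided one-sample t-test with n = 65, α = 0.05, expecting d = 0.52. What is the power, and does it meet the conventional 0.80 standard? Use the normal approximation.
Power ≈ 0.99; the study is adequately powered (power ≥ 0.80)

Power calculation (one-sample t-test, normal approximation):
z_β = d · √n - z_α
z_β = 0.52 · √65 - 1.645
z_β = 0.52 · 8.062 - 1.645
z_β = 2.548

Power = Φ(z_β) = Φ(2.548) ≈ 0.995

Effect size d = 0.52 is medium by Cohen's convention (0.2/0.5/0.8).

Threshold: power ≥ 0.80 is conventionally adequate.
Power ≈ 0.99 → the study is adequately powered (power ≥ 0.80).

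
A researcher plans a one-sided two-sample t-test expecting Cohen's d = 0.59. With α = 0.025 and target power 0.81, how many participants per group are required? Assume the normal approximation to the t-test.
n = 47 per group

Sample size formula (two-sample t-test, normal approximation):
n = 2 · ((z_α + z_β) / d)²

z_α = 1.960 (for α = 0.025, one-sided)
z_β = 0.878 (for power = 0.81)
d = 0.59

n = 2 · ((1.960 + 0.878) / 0.59)²
n = 2 · (4.810)²
n ≈ 46.27
Round up to the next whole number: n = 47 per group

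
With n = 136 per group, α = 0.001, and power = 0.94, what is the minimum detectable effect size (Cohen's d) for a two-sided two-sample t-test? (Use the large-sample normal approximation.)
d ≈ 0.59

Minimum detectable effect (two-sample t-test, normal approximation):
d = (z_{α/2} + z_β) / √(n/2)
d = (3.291 + 1.555) / √(136/2)
d = 4.845 / 8.246
d ≈ 0.59

By Cohen's convention (0.2 small / 0.5 medium / 0.8 large): medium effect.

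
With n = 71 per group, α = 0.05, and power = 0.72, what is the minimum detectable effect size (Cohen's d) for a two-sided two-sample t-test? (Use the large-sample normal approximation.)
d ≈ 0.43

Minimum detectable effect (two-sample t-test, normal approximation):
d = (z_{α/2} + z_β) / √(n/2)
d = (1.960 + 0.583) / √(71/2)
d = 2.543 / 5.958
d ≈ 0.43

By Cohen's convention (0.2 small / 0.5 medium / 0.8 large): small effect.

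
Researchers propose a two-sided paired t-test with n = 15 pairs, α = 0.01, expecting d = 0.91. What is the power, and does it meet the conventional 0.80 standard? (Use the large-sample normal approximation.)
Power ≈ 0.83; the study is adequately powered (power ≥ 0.80)

Power calculation (paired t-test, normal approximation):
z_β = d · √n - z_{α/2}
z_β = 0.91 · √15 - 2.576
z_β = 0.91 · 3.873 - 2.576
z_β = 0.949

Power = Φ(z_β) = Φ(0.949) ≈ 0.829

Effect size d = 0.91 is large by Cohen's convention (0.2/0.5/0.8).

Threshold: power ≥ 0.80 is conventionally adequate.
Power ≈ 0.83 → the study is adequately powered (power ≥ 0.80).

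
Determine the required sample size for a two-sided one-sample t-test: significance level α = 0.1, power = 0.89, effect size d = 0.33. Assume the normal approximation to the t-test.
n = 76

Sample size formula (one-sample t-test, normal approximation):
n = ((z_{α/2} + z_β) / d)²

z_{α/2} = 1.645 (for α = 0.1, two-sided)
z_β = 1.227 (for power = 0.89)
d = 0.33

n = ((1.645 + 1.227) / 0.33)²
n = (8.703)²
n ≈ 75.74
Round up to the next whole number: n = 76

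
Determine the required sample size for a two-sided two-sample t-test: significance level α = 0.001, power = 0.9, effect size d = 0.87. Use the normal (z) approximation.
n = 56 per group

Sample size formula (two-sample t-test, normal approximation):
n = 2 · ((z_{α/2} + z_β) / d)²

z_{α/2} = 3.291 (for α = 0.001, two-sided)
z_β = 1.282 (for power = 0.9)
d = 0.87

n = 2 · ((3.291 + 1.282) / 0.87)²
n = 2 · (5.256)²
n ≈ 55.25
Round up to the next whole number: n = 56 per group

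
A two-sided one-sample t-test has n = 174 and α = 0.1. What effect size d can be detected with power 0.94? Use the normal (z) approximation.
d ≈ 0.24

Minimum detectable effect (one-sample t-test, normal approximation):
d = (z_{α/2} + z_β) / √n
d = (1.645 + 1.555) / √174
d = 3.200 / 13.191
d ≈ 0.24

By Cohen's convention (0.2 small / 0.5 medium / 0.8 large): small effect.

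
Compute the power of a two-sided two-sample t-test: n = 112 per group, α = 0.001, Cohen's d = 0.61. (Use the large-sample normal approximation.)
Power ≈ 0.90

Power calculation (two-sample t-test, normal approximation):
z_β = d · √(n/2) - z_{α/2}
z_β = 0.61 · √(112/2) - 3.291
z_β = 0.61 · 7.483 - 3.291
z_β = 1.274

Power = Φ(z_β) = Φ(1.274) ≈ 0.899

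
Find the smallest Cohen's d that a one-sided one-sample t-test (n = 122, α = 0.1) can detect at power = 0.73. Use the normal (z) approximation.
d ≈ 0.17

Minimum detectable effect (one-sample t-test, normal approximation):
d = (z_α + z_β) / √n
d = (1.282 + 0.613) / √122
d = 1.894 / 11.045
d ≈ 0.17

By Cohen's convention (0.2 small / 0.5 medium / 0.8 large): very small effect.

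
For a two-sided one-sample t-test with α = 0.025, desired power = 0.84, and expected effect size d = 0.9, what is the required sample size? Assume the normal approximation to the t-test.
n = 13

Sample size formula (one-sample t-test, normal approximation):
n = ((z_{α/2} + z_β) / d)²

z_{α/2} = 2.241 (for α = 0.025, two-sided)
z_β = 0.994 (for power = 0.84)
d = 0.9

n = ((2.241 + 0.994) / 0.9)²
n = (3.594)²
n ≈ 12.92
Round up to the next whole number: n = 13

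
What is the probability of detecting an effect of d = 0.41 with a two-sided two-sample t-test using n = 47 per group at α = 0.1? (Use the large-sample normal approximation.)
Power ≈ 0.63

Power calculation (two-sample t-test, normal approximation):
z_β = d · √(n/2) - z_{α/2}
z_β = 0.41 · √(47/2) - 1.645
z_β = 0.41 · 4.848 - 1.645
z_β = 0.343

Power = Φ(z_β) = Φ(0.343) ≈ 0.634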